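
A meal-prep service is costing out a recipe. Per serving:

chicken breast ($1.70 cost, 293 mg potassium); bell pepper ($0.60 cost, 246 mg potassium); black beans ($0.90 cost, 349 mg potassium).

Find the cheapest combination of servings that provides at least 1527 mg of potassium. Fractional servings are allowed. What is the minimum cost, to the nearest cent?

Cost per mg of potassium: bell pepper $0.0024, black beans $0.0026, chicken breast $0.0058.
With no serving limits, use only bell pepper: 1527 mg / 246 mg = 6.207 servings × $0.60 = $3.72.

$3.72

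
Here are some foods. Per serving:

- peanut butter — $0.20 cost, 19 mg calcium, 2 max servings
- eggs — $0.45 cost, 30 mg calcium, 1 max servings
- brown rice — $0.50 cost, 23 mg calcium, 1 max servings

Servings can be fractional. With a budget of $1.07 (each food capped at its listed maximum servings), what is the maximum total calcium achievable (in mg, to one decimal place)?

Calcium per dollar: peanut butter 95, eggs 66.67, brown rice 46.
Take 2 servings of peanut butter: spends $0.40, +38.0 mg calcium (running total 38.0 mg).
Take 1 serving of eggs: spends $0.45, +30.0 mg calcium (running total 68.0 mg).
Take 0.44 servings of brown rice: spends $0.22, +10.1 mg calcium (running total 78.1 mg).
Greedy by best ratio exhausts the cost allowance optimally: 78.1 mg.

78.1 mg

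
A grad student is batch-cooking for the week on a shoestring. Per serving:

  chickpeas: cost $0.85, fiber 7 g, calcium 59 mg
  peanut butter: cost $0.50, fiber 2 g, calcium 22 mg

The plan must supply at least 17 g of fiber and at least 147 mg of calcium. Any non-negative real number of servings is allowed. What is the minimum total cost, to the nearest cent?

Minimising a linear cost over {fiber ≥ 17, calcium ≥ 147, servings ≥ 0} — the optimum is at a vertex, using one or two foods.
chickpeas only: max(17/7, 147/59) = 2.492 servings → $2.12.
peanut butter only: max(17/2, 147/22) = 8.5 servings → $4.25.
chickpeas + peanut butter with both tight: 2.222 servings and 0.7222 servings → $2.25.
The minimum over all feasible corners is $2.12.

$2.12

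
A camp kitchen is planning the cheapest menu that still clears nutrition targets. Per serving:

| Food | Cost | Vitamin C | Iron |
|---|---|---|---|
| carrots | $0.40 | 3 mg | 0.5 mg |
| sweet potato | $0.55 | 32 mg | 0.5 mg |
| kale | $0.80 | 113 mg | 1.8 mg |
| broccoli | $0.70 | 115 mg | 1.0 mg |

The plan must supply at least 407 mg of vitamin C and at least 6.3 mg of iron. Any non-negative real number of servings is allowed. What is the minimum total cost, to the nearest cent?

With two linear requirements the optimum uses one or two foods; enumerate the corners.
carrots only: max(407/3, 6.3/0.5) = 135.7 servings → $54.27.
sweet potato only: max(407/32, 6.3/0.5) = 12.72 servings → $7.00.
kale only: max(407/113, 6.3/1.8) = 3.602 servings → $2.88.
broccoli only: max(407/115, 6.3/1.0) = 6.3 servings → $4.41.
carrots + sweet potato with both targets exact would need a negative amount; discard.
carrots + kale with both targets exact would need a negative amount; discard.
carrots + broccoli with both tight: 5.826 servings and 3.387 servings → $4.70.
sweet potato + kale: the both-tight solution has a negative serving — not a feasible corner.
sweet potato + broccoli with both tight: 12.45 servings and 0.07451 servings → $6.90.
kale + broccoli with both tight: 3.378 servings and 0.2202 servings → $2.86.
So the least-cost plan costs $2.86.

$2.86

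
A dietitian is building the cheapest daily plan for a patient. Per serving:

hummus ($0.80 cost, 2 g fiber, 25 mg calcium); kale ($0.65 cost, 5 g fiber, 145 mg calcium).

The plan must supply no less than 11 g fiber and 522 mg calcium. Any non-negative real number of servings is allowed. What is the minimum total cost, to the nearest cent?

Minimising a linear cost over {fiber ≥ 11, calcium ≥ 522, servings ≥ 0} — the optimum is at a vertex, using one or two foods.
hummus only: max(11/2, 522/25) = 20.88 servings → $16.70.
kale only: max(11/5, 522/145) = 3.6 servings → $2.34.
hummus + kale with both targets exact would need a negative amount; discard.
The minimum over all feasible corners is $2.34.

$2.34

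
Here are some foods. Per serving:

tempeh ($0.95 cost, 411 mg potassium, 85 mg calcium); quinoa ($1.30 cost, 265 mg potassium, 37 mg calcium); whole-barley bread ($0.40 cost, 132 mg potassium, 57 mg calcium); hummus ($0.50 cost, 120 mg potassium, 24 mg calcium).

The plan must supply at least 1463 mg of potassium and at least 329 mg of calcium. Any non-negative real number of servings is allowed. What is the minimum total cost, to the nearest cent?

$3.47

tempeh only: max(1463/411, 329/85) = 3.871 servings → $3.68.
quinoa only: max(1463/265, 329/37) = 8.892 servings → $11.56.
whole-barley bread only: max(1463/132, 329/57) = 11.08 servings → $4.43.
hummus only: max(1463/120, 329/24) = 13.71 servings → $6.85.
tempeh + quinoa with both targets exact would need a negative amount; discard.
tempeh + whole-barley bread with both tight: 3.274 servings and 0.89 servings → $3.47.
tempeh + hummus with both targets exact would need a negative amount; discard.
quinoa + whole-barley bread with both tight: 3.91 servings and 3.234 servings → $6.38.
quinoa + hummus: intersection lies outside the first quadrant.
whole-barley bread + hummus with both tight: 1.19 servings and 10.88 servings → $5.92.
So the least-cost plan costs $3.47.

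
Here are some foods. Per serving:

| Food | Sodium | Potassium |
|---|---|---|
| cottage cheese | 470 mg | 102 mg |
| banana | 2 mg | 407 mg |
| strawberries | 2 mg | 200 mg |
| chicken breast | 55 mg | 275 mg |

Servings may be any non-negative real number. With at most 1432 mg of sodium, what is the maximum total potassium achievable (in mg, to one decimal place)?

291412.0 mg

Potassium per mg sodium: banana 203.5, strawberries 100, chicken breast 5, cottage cheese 0.217.
With no serving limits, spend the whole sodium allowance on banana: 1432 mg / 2 mg × 407 mg = 291412.0 mg.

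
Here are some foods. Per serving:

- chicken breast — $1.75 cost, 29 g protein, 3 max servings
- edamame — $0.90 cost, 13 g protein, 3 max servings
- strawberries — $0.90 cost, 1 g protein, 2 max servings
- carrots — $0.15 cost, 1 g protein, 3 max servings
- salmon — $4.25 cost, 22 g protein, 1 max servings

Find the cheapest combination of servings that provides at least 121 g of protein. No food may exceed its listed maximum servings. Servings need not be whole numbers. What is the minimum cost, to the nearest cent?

$7.60

Cost per g of protein: chicken breast $0.0603, edamame $0.0692, carrots $0.1500, salmon $0.1932, strawberries $0.9000.
Take 3 servings of chicken breast: +87.0 g protein for $5.25 (total $5.25, still need 34.0 g).
Take 2.615 servings of edamame: +34.0 g protein for $2.35 (total $7.60, still need 0.0 g).
Filling from the cheapest source first is optimal under one linear minimum: $7.60.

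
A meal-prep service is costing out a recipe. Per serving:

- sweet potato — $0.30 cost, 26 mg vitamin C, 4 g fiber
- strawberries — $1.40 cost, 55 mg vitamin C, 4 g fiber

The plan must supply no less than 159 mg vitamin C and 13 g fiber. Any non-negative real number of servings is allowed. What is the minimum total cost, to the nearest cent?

$1.83

sweet potato only: max(159/26, 13/4) = 6.115 servings → $1.83.
strawberries only: max(159/55, 13/4) = 3.25 servings → $4.55.
sweet potato + strawberries with both tight: 0.681 servings and 2.569 servings → $3.80.
The minimum over all feasible corners is $1.83.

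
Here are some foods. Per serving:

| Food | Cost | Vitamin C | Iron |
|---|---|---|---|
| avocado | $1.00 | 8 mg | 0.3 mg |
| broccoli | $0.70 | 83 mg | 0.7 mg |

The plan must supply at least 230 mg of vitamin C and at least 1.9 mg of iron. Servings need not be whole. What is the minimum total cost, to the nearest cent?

$1.94

For a min-cost LP with two ≥-constraints, a basic feasible solution has at most two positive variables.
avocado only: max(230/8, 1.9/0.3) = 28.75 servings → $28.75.
broccoli only: max(230/83, 1.9/0.7) = 2.771 servings → $1.94.
avocado + broccoli: intersection lies outside the first quadrant.
Cheapest feasible corner: $1.94.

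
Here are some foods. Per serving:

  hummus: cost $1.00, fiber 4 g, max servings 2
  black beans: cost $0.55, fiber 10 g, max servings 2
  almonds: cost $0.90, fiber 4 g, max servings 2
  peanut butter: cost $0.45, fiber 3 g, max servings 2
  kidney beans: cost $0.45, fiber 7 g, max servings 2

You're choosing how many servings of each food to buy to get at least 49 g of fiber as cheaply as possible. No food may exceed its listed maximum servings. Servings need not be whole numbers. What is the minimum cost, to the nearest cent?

$4.95

Cost per g of fiber: black beans $0.0550, kidney beans $0.0643, peanut butter $0.1500, almonds $0.2250, hummus $0.2500.
Take 2 servings of black beans: +20.0 g fiber for $1.10 (total $1.10, still need 29.0 g).
Take 2 servings of kidney beans: +14.0 g fiber for $0.90 (total $2.00, still need 15.0 g).
Take 2 servings of peanut butter: +6.0 g fiber for $0.90 (total $2.90, still need 9.0 g).
Take 2 servings of almonds: +8.0 g fiber for $1.80 (total $4.70, still need 1.0 g).
Take 0.25 servings of hummus: +1.0 g fiber for $0.25 (total $4.95, still need 0.0 g).
Filling from the cheapest source first is optimal under one linear minimum: $4.95.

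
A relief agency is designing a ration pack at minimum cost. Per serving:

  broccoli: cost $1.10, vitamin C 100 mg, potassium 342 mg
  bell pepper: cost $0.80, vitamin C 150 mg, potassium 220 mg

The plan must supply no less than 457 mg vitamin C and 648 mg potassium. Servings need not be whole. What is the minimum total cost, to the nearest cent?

An LP optimum is at a vertex; with two nutrient constraints at most two foods are used. Check each candidate.
broccoli only: max(457/100, 648/342) = 4.57 servings → $5.03.
bell pepper only: max(457/150, 648/220) = 3.047 servings → $2.44.
broccoli + bell pepper: the both-tight solution has a negative serving — not a feasible corner.
Cheapest feasible corner: $2.44.

$2.44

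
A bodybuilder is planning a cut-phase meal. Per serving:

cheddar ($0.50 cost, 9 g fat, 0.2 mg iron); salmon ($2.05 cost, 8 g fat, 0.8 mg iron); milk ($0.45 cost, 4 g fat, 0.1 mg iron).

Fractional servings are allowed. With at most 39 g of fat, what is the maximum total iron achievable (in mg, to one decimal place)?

3.9 mg

Iron per g fat: salmon 0.1, milk 0.025, cheddar 0.02222.
With no serving limits, spend the whole fat allowance on salmon: 39 g / 8 g × 0.8 mg = 3.9 mg.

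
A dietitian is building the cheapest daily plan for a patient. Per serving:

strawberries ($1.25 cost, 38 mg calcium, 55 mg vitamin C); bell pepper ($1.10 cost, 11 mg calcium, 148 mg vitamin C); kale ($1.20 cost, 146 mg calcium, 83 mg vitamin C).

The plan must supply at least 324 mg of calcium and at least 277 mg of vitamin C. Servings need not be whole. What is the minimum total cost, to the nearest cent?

$3.32

strawberries only: max(324/38, 277/55) = 8.526 servings → $10.66.
bell pepper only: max(324/11, 277/148) = 29.45 servings → $32.40.
kale only: max(324/146, 277/83) = 3.337 servings → $4.00.
strawberries + bell pepper: the both-tight solution has a negative serving — not a feasible corner.
strawberries + kale with both tight: 2.779 servings and 1.496 servings → $5.27.
bell pepper + kale with both tight: 0.6547 servings and 2.17 servings → $3.32.
Cheapest feasible corner: $3.32.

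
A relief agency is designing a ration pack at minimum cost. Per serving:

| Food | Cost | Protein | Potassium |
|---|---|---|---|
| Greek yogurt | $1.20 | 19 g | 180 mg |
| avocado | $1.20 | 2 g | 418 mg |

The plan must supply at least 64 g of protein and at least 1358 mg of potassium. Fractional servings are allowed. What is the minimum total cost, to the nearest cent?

This is a tiny linear program; its minimum lies at a vertex of the feasible set. List the vertices and price them.
Greek yogurt only: max(64/19, 1358/180) = 7.544 servings → $9.05.
avocado only: max(64/2, 1358/418) = 32 servings → $38.40.
Greek yogurt + avocado with both tight: 3.17 servings and 1.884 servings → $6.06.
The minimum over all feasible corners is $6.06.

$6.06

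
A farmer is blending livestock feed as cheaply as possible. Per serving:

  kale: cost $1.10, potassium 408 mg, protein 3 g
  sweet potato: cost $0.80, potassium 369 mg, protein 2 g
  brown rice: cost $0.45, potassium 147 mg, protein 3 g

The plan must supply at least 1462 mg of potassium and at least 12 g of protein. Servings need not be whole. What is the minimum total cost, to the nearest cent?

$3.41

The cheapest plan sits at a corner of the feasible region — with two constraints it uses at most two foods.
kale only: max(1462/408, 12/3) = 4 servings → $4.40.
sweet potato only: max(1462/369, 12/2) = 6 servings → $4.80.
brown rice only: max(1462/147, 12/3) = 9.946 servings → $4.48.
kale + sweet potato: the both-tight solution has a negative serving — not a feasible corner.
kale + brown rice with both tight: 3.349 servings and 0.6513 servings → $3.98.
sweet potato + brown rice with both tight: 3.225 servings and 1.85 servings → $3.41.
So the least-cost plan costs $3.41.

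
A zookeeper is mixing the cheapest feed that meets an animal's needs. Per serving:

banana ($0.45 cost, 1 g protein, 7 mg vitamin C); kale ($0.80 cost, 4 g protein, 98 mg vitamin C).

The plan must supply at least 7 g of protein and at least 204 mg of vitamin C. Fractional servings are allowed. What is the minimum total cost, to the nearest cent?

A basic optimal solution has at most two foods positive. Try each food alone and each pair with both targets met exactly.
banana only: max(7/1, 204/7) = 29.14 servings → $13.11.
kale only: max(7/4, 204/98) = 2.082 servings → $1.67.
banana + kale: the both-tight solution has a negative serving — not a feasible corner.
Cheapest feasible corner: $1.67.

$1.67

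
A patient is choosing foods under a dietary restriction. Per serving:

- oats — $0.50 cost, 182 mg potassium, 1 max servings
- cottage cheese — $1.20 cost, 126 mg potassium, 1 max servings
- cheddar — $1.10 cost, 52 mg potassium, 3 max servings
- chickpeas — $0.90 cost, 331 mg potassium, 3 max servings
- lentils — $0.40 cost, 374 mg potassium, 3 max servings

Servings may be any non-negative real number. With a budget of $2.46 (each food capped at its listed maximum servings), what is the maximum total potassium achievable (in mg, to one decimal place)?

1585.4 mg

Potassium per dollar: lentils 935, chickpeas 367.8, oats 364, cottage cheese 105, cheddar 47.27.
Take 3 servings of lentils: spends $1.20, +1122.0 mg potassium (running total 1122.0 mg).
Take 1.4 servings of chickpeas: spends $1.26, +463.4 mg potassium (running total 1585.4 mg).
Filling greedily by potassium-per-dollar is optimal for one linear limit, giving 1585.4 mg.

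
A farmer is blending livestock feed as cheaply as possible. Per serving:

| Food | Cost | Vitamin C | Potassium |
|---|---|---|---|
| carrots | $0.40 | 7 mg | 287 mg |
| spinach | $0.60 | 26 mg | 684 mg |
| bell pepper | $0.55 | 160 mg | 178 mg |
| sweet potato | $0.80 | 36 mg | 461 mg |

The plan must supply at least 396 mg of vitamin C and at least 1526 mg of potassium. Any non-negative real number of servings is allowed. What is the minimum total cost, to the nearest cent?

For a min-cost LP with two ≥-constraints, a basic feasible solution has at most two positive variables.
carrots only: max(396/7, 1526/287) = 56.57 servings → $22.63.
spinach only: max(396/26, 1526/684) = 15.23 servings → $9.14.
bell pepper only: max(396/160, 1526/178) = 8.573 servings → $4.72.
sweet potato only: max(396/36, 1526/461) = 11 servings → $8.80.
carrots + spinach: the both-tight solution has a negative serving — not a feasible corner.
carrots + bell pepper with both tight: 3.888 servings and 2.305 servings → $2.82.
carrots + sweet potato: intersection lies outside the first quadrant.
spinach + bell pepper with both tight: 1.657 servings and 2.206 servings → $2.21.
spinach + sweet potato: intersection lies outside the first quadrant.
bell pepper + sweet potato with both tight: 1.895 servings and 2.579 servings → $3.11.
Cheapest feasible corner: $2.21.

$2.21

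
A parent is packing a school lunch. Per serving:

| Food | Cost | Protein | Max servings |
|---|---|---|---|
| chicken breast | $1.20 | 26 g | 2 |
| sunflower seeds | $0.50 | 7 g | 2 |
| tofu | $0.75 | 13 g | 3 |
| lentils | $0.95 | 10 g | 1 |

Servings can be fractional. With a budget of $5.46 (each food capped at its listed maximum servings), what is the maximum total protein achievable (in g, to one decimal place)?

Protein per dollar: chicken breast 21.67, tofu 17.33, sunflower seeds 14, lentils 10.53.
Take 2 servings of chicken breast: spends $2.40, +52.0 g protein (running total 52.0 g).
Take 3 servings of tofu: spends $2.25, +39.0 g protein (running total 91.0 g).
Take 1.62 servings of sunflower seeds: spends $0.81, +11.3 g protein (running total 102.3 g).
Filling greedily by protein-per-dollar is optimal for one linear limit, giving 102.3 g.

102.3 g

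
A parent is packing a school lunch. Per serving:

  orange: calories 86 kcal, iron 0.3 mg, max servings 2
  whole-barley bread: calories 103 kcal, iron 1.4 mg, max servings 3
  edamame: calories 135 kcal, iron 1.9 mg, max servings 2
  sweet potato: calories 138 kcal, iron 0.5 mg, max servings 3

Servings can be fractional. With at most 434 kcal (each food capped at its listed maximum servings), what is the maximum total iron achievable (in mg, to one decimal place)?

6.0 mg

Iron per kcal: edamame 0.01407, whole-barley bread 0.01359, sweet potato 0.003623, orange 0.003488.
Take 2 servings of edamame: uses 270 kcal, +3.8 mg iron (running total 3.8 mg).
Take 1.592 servings of whole-barley bread: uses 164 kcal, +2.2 mg iron (running total 6.0 mg).
Filling greedily by iron-per-kcal is optimal for one linear limit, giving 6.0 mg.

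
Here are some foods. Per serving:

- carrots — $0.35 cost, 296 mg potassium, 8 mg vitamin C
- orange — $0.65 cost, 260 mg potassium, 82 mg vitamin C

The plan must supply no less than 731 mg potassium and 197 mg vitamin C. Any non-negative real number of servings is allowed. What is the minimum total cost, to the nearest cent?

$1.67

Minimising a linear cost over {potassium ≥ 731, vitamin C ≥ 197, servings ≥ 0} — the optimum is at a vertex, using one or two foods.
carrots only: max(731/296, 197/8) = 24.62 servings → $8.62.
orange only: max(731/260, 197/82) = 2.812 servings → $1.83.
carrots + orange with both tight: 0.393 servings and 2.364 servings → $1.67.
Cheapest feasible corner: $1.67.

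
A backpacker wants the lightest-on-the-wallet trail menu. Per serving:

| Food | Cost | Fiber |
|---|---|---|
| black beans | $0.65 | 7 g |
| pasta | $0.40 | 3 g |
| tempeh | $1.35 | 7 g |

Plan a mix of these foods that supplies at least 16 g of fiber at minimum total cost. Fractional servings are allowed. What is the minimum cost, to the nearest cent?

Cost per g of fiber: black beans $0.0929, pasta $0.1333, tempeh $0.1929.
With no serving limits, use only black beans: 16 g / 7 g = 2.286 servings × $0.65 = $1.49.

$1.49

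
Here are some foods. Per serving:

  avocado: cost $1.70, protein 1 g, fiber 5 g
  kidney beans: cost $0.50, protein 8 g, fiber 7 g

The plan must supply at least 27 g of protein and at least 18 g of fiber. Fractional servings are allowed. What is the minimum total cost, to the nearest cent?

For a min-cost LP with two ≥-constraints, a basic feasible solution has at most two positive variables.
avocado only: max(27/1, 18/5) = 27 servings → $45.90.
kidney beans only: max(27/8, 18/7) = 3.375 servings → $1.69.
avocado + kidney beans: the both-tight solution has a negative serving — not a feasible corner.
So the least-cost plan costs $1.69.

$1.69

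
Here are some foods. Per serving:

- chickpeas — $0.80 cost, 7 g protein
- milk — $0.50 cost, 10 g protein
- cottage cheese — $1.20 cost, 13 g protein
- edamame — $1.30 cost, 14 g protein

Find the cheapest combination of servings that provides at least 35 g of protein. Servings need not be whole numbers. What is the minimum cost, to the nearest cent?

$1.75

Cost per g of protein: milk $0.0500, cottage cheese $0.0923, edamame $0.0929, chickpeas $0.1143.
With no serving limits, use only milk: 35 g / 10 g = 3.5 servings × $0.50 = $1.75.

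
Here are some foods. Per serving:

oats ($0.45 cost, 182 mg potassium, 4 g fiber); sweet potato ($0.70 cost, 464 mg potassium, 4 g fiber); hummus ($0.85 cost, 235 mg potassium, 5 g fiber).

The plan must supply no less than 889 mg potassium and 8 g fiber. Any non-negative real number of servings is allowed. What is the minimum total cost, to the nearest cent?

$1.37

With two linear requirements the optimum uses one or two foods; enumerate the corners.
oats only: max(889/182, 8/4) = 4.885 servings → $2.20.
sweet potato only: max(889/464, 8/4) = 2 servings → $1.40.
hummus only: max(889/235, 8/5) = 3.783 servings → $3.22.
oats + sweet potato with both tight: 0.1383 servings and 1.862 servings → $1.37.
oats + hummus: the both-tight solution has a negative serving — not a feasible corner.
sweet potato + hummus with both tight: 1.859 servings and 0.113 servings → $1.40.
So the least-cost plan costs $1.37.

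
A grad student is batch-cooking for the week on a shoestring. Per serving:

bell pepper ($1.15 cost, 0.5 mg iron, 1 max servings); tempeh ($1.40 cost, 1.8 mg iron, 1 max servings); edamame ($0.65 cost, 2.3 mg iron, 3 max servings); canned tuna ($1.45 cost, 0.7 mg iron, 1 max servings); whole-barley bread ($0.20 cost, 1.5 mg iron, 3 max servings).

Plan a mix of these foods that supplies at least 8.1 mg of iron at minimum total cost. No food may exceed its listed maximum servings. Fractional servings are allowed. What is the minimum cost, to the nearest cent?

$1.62

Cost per mg of iron: whole-barley bread $0.1333, edamame $0.2826, tempeh $0.7778, canned tuna $2.0714, bell pepper $2.3000.
Take 3 servings of whole-barley bread: +4.5 mg iron for $0.60 (total $0.60, still need 3.6 mg).
Take 1.565 servings of edamame: +3.6 mg iron for $1.02 (total $1.62, still need 0.0 mg).
Greedy by cheapest-per-mg is optimal for a single linear constraint, so the minimum cost is $1.62.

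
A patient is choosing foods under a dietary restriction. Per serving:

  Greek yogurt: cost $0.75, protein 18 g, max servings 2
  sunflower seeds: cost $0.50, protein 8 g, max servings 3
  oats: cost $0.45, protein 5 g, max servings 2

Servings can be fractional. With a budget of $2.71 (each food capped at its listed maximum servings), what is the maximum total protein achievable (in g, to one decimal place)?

Protein per dollar: Greek yogurt 24, sunflower seeds 16, oats 11.11.
Take 2 servings of Greek yogurt: spends $1.50, +36.0 g protein (running total 36.0 g).
Take 2.42 servings of sunflower seeds: spends $1.21, +19.4 g protein (running total 55.4 g).
Filling greedily by protein-per-dollar is optimal for one linear limit, giving 55.4 g.

55.4 g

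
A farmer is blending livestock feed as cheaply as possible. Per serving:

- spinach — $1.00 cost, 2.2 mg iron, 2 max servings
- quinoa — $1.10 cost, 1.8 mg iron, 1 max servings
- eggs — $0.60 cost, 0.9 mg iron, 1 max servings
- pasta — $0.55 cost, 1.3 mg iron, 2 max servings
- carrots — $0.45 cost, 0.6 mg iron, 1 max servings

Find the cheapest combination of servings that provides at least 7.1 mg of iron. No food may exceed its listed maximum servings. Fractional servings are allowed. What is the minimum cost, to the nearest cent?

$3.16

Cost per mg of iron: pasta $0.4231, spinach $0.4545, quinoa $0.6111, eggs $0.6667, carrots $0.7500.
Take 2 servings of pasta: +2.6 mg iron for $1.10 (total $1.10, still need 4.5 mg).
Take 2 servings of spinach: +4.4 mg iron for $2.00 (total $3.10, still need 0.1 mg).
Take 0.05556 servings of quinoa: +0.1 mg iron for $0.06 (total $3.16, still need 0.0 mg).
Filling from the cheapest source first is optimal under one linear minimum: $3.16.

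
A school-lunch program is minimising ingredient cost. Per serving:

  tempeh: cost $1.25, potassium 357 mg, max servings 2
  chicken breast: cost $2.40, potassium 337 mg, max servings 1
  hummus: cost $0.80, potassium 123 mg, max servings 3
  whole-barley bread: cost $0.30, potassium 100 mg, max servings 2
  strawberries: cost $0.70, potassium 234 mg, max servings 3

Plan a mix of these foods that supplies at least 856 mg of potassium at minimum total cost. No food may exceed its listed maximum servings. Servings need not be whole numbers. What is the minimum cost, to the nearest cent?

$2.56

Cost per mg of potassium: strawberries $0.0030, whole-barley bread $0.0030, tempeh $0.0035, hummus $0.0065, chicken breast $0.0071.
Take 3 servings of strawberries: +702.0 mg potassium for $2.10 (total $2.10, still need 154.0 mg).
Take 1.54 servings of whole-barley bread: +154.0 mg potassium for $0.46 (total $2.56, still need 0.0 mg).
Filling from the cheapest source first is optimal under one linear minimum: $2.56.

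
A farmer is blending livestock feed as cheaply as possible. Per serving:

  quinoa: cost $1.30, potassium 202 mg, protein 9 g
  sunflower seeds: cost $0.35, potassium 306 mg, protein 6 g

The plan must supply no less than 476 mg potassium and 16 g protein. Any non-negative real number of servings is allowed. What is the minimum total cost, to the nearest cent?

Compare the cost at each extreme point of the feasible region.
quinoa only: max(476/202, 16/9) = 2.356 servings → $3.06.
sunflower seeds only: max(476/306, 16/6) = 2.667 servings → $0.93.
quinoa + sunflower seeds with both tight: 1.323 servings and 0.6822 servings → $1.96.
The minimum over all feasible corners is $0.93.

$0.93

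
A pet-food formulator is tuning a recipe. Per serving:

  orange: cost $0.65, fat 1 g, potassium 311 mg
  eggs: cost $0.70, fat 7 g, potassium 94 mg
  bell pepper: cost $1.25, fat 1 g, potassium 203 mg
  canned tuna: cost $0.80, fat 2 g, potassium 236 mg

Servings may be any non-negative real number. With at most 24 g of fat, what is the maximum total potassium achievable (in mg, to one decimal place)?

Potassium per g fat: orange 311, bell pepper 203, canned tuna 118, eggs 13.43.
With no serving limits, spend the whole fat allowance on orange: 24 g / 1 g × 311 mg = 7464.0 mg.

7464.0 mg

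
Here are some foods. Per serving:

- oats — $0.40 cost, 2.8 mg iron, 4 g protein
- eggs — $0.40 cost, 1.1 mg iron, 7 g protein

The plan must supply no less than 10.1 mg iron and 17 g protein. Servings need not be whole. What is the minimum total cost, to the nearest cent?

$1.56

With two linear requirements the optimum uses one or two foods; enumerate the corners.
oats only: max(10.1/2.8, 17/4) = 4.25 servings → $1.70.
eggs only: max(10.1/1.1, 17/7) = 9.182 servings → $3.67.
oats + eggs with both tight: 3.421 servings and 0.4737 servings → $1.56.
Cheapest feasible corner: $1.56.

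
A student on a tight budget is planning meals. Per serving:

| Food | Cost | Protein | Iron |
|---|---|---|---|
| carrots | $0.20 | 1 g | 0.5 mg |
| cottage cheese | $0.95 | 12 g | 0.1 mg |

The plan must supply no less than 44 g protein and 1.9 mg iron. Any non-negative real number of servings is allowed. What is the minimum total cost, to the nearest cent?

$3.86

This is a tiny linear program; its minimum lies at a vertex of the feasible set. List the vertices and price them.
carrots only: max(44/1, 1.9/0.5) = 44 servings → $8.80.
cottage cheese only: max(44/12, 1.9/0.1) = 19 servings → $18.05.
carrots + cottage cheese with both tight: 3.119 servings and 3.407 servings → $3.86.
Cheapest feasible corner: $3.86.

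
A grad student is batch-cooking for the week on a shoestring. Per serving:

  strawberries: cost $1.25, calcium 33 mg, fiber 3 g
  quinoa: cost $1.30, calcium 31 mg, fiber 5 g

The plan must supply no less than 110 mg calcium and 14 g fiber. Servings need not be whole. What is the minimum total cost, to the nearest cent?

Check every corner: each single food scaled to meet both minima, and each pair solved so both constraints bind.
strawberries only: max(110/33, 14/3) = 4.667 servings → $5.83.
quinoa only: max(110/31, 14/5) = 3.548 servings → $4.61.
strawberries + quinoa with both tight: 1.611 servings and 1.833 servings → $4.40.
The minimum over all feasible corners is $4.40.

$4.40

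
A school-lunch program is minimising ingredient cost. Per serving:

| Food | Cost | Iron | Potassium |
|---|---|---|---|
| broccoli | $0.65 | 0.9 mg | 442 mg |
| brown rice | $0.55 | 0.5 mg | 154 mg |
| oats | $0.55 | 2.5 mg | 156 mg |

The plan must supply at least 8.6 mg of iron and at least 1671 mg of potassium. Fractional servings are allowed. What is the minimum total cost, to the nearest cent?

Two binding constraints pin down two serving amounts, so the optimal mix uses at most two foods. The candidates are each food alone (scaled to the tighter of iron/potassium) and each pair with both constraints tight.
broccoli only: max(8.6/0.9, 1671/442) = 9.556 servings → $6.21.
brown rice only: max(8.6/0.5, 1671/154) = 17.2 servings → $9.46.
oats only: max(8.6/2.5, 1671/156) = 10.71 servings → $5.89.
broccoli + brown rice: the both-tight solution has a negative serving — not a feasible corner.
broccoli + oats with both tight: 2.94 servings and 2.382 servings → $3.22.
brown rice + oats with both tight: 9.237 servings and 1.593 servings → $5.96.
Cheapest feasible corner: $3.22.

$3.22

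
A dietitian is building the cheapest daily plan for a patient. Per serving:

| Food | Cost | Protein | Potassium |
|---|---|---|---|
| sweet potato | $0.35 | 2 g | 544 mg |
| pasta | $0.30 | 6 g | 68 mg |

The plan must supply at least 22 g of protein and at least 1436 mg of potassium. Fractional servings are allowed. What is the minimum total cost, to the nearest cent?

Compare the cost at each extreme point of the feasible region.
sweet potato only: max(22/2, 1436/544) = 11 servings → $3.85.
pasta only: max(22/6, 1436/68) = 21.12 servings → $6.34.
sweet potato + pasta with both tight: 2.276 servings and 2.908 servings → $1.67.
The minimum over all feasible corners is $1.67.

$1.67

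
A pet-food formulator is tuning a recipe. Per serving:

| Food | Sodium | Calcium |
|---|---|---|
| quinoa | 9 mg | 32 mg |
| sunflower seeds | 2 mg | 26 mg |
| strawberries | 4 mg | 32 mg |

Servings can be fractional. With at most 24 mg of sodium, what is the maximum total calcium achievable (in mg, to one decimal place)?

Calcium per mg sodium: sunflower seeds 13, strawberries 8, quinoa 3.556.
With no serving limits, spend the whole sodium allowance on sunflower seeds: 24 mg / 2 mg × 26 mg = 312.0 mg.

312.0 mg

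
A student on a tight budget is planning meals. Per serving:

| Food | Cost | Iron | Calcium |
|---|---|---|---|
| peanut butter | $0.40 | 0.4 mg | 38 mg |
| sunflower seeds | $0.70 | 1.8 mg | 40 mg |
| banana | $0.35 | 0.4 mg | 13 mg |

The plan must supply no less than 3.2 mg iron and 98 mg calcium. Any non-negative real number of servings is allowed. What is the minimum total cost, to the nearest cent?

$1.47

The cheapest plan sits at a corner of the feasible region — with two constraints it uses at most two foods.
peanut butter only: max(3.2/0.4, 98/38) = 8 servings → $3.20.
sunflower seeds only: max(3.2/1.8, 98/40) = 2.45 servings → $1.72.
banana only: max(3.2/0.4, 98/13) = 8 servings → $2.80.
peanut butter + sunflower seeds with both tight: 0.9237 servings and 1.573 servings → $1.47.
peanut butter + banana: intersection lies outside the first quadrant.
sunflower seeds + banana with both tight: 0.3243 servings and 6.541 servings → $2.52.
So the least-cost plan costs $1.47.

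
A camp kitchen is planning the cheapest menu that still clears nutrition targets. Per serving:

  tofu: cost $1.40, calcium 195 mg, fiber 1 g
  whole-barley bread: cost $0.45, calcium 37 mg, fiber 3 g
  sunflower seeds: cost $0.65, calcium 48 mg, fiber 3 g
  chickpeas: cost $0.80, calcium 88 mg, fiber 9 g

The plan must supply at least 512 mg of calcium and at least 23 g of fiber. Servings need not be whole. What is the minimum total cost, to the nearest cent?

Check every corner: each single food scaled to meet both minima, and each pair solved so both constraints bind.
tofu only: max(512/195, 23/1) = 23 servings → $32.20.
whole-barley bread only: max(512/37, 23/3) = 13.84 servings → $6.23.
sunflower seeds only: max(512/48, 23/3) = 10.67 servings → $6.93.
chickpeas only: max(512/88, 23/9) = 5.818 servings → $4.65.
tofu + whole-barley bread with both tight: 1.25 servings and 7.25 servings → $5.01.
tofu + sunflower seeds with both tight: 0.8045 servings and 7.399 servings → $5.94.
tofu + chickpeas with both tight: 1.55 servings and 2.383 servings → $4.08.
whole-barley bread + sunflower seeds: the both-tight solution has a negative serving — not a feasible corner.
whole-barley bread + chickpeas: the both-tight solution has a negative serving — not a feasible corner.
sunflower seeds + chickpeas with both targets exact would need a negative amount; discard.
So the least-cost plan costs $4.08.

$4.08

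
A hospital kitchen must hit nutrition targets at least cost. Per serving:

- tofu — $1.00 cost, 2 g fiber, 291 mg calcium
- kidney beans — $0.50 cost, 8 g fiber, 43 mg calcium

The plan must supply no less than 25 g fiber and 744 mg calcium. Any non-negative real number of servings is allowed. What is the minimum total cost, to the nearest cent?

This is a tiny linear program; its minimum lies at a vertex of the feasible set. List the vertices and price them.
tofu only: max(25/2, 744/291) = 12.5 servings → $12.50.
kidney beans only: max(25/8, 744/43) = 17.3 servings → $8.65.
tofu + kidney beans with both tight: 2.175 servings and 2.581 servings → $3.47.
So the least-cost plan costs $3.47.

$3.47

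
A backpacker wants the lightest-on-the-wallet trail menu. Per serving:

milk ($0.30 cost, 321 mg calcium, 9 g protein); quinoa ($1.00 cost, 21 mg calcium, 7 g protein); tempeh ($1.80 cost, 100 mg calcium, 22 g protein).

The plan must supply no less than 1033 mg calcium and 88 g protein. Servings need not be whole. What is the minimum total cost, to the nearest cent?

$2.93

Minimising a linear cost over {calcium ≥ 1033, protein ≥ 88, servings ≥ 0} — the optimum is at a vertex, using one or two foods.
milk only: max(1033/321, 88/9) = 9.778 servings → $2.93.
quinoa only: max(1033/21, 88/7) = 49.19 servings → $49.19.
tempeh only: max(1033/100, 88/22) = 10.33 servings → $18.59.
milk + quinoa with both tight: 2.616 servings and 9.208 servings → $9.99.
milk + tempeh with both tight: 2.26 servings and 3.075 servings → $6.21.
quinoa + tempeh: the both-tight solution has a negative serving — not a feasible corner.
So the least-cost plan costs $2.93.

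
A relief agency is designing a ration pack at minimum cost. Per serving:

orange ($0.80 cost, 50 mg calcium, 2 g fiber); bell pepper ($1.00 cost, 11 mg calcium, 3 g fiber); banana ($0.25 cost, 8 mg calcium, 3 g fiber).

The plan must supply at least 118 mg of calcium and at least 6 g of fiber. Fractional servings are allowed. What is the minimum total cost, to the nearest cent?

$1.95

At the optimum either one food covers both requirements or two foods hit both targets exactly; no other combination can be cheaper.
orange only: max(118/50, 6/2) = 3 servings → $2.40.
bell pepper only: max(118/11, 6/3) = 10.73 servings → $10.73.
banana only: max(118/8, 6/3) = 14.75 servings → $3.69.
orange + bell pepper with both tight: 2.25 servings and 0.5 servings → $2.30.
orange + banana with both tight: 2.284 servings and 0.4776 servings → $1.95.
bell pepper + banana: the both-tight solution has a negative serving — not a feasible corner.
The minimum over all feasible corners is $1.95.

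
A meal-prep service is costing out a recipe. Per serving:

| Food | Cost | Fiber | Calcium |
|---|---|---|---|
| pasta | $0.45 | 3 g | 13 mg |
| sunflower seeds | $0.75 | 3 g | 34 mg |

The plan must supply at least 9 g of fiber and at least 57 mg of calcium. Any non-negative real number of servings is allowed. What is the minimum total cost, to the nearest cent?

Check every corner: each single food scaled to meet both minima, and each pair solved so both constraints bind.
pasta only: max(9/3, 57/13) = 4.385 servings → $1.97.
sunflower seeds only: max(9/3, 57/34) = 3 servings → $2.25.
pasta + sunflower seeds with both tight: 2.143 servings and 0.8571 servings → $1.61.
Cheapest feasible corner: $1.61.

$1.61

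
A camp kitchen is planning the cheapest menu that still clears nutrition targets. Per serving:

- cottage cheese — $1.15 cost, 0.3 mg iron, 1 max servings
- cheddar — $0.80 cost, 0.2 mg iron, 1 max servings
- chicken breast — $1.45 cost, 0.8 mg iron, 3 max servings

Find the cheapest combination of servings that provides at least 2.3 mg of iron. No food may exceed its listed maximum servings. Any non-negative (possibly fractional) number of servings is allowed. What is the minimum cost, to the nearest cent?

Cost per mg of iron: chicken breast $1.8125, cottage cheese $3.8333, cheddar $4.0000.
Take 2.875 servings of chicken breast: +2.3 mg iron for $4.17 (total $4.17, still need 0.0 mg).
Greedy by cheapest-per-mg is optimal for a single linear constraint, so the minimum cost is $4.17.

$4.17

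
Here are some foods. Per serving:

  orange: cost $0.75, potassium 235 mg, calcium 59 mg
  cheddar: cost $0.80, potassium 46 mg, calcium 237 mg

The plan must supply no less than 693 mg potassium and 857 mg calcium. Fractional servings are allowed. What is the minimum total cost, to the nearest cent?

$4.19

Two binding constraints pin down two serving amounts, so the optimal mix uses at most two foods. The candidates are each food alone (scaled to the tighter of potassium/calcium) and each pair with both constraints tight.
orange only: max(693/235, 857/59) = 14.53 servings → $10.89.
cheddar only: max(693/46, 857/237) = 15.07 servings → $12.05.
orange + cheddar with both tight: 2.356 servings and 3.03 servings → $4.19.
The minimum over all feasible corners is $4.19.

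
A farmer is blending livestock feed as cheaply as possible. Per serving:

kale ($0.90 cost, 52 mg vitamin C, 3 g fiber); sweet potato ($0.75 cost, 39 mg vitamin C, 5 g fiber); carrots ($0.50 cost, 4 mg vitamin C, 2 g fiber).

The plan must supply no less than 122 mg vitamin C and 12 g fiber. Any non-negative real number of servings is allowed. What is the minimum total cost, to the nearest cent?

$2.25

Check every corner: each single food scaled to meet both minima, and each pair solved so both constraints bind.
kale only: max(122/52, 12/3) = 4 servings → $3.60.
sweet potato only: max(122/39, 12/5) = 3.128 servings → $2.35.
carrots only: max(122/4, 12/2) = 30.5 servings → $15.25.
kale + sweet potato with both tight: 0.993 servings and 1.804 servings → $2.25.
kale + carrots with both tight: 2.13 servings and 2.804 servings → $3.32.
sweet potato + carrots: intersection lies outside the first quadrant.
So the least-cost plan costs $2.25.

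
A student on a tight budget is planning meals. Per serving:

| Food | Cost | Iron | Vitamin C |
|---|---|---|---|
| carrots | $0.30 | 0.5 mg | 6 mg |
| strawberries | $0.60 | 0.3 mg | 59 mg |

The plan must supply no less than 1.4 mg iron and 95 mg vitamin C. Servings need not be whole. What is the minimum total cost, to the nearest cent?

A basic optimal solution has at most two foods positive. Try each food alone and each pair with both targets met exactly.
carrots only: max(1.4/0.5, 95/6) = 15.83 servings → $4.75.
strawberries only: max(1.4/0.3, 95/59) = 4.667 servings → $2.80.
carrots + strawberries with both tight: 1.953 servings and 1.412 servings → $1.43.
So the least-cost plan costs $1.43.

$1.43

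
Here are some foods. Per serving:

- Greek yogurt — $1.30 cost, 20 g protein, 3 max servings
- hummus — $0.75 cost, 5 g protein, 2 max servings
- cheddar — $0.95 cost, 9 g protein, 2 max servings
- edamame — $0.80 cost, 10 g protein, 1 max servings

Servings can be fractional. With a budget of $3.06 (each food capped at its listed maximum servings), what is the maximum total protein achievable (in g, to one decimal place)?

47.1 g

Protein per dollar: Greek yogurt 15.38, edamame 12.5, cheddar 9.474, hummus 6.667.
Take 2.354 servings of Greek yogurt: spends $3.06, +47.1 g protein (running total 47.1 g).
Greedy by best ratio exhausts the cost allowance optimally: 47.1 g.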